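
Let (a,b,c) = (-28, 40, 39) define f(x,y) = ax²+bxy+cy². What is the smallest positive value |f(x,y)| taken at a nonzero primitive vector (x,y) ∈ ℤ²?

river: ρ → (39,38,-29)
river: ρ → (-29,20,48)
river: ρ → (48,76,-1)
river: ρ → (-1,76,48)
river: ρ → (48,20,-29)
river: ρ → (-29,38,39)
river: ρ → (39,40,-28)
river: ρ → (-28,72,7)
river: ρ → (7,68,-48)
river: ρ → (-48,28,27)
river: ρ → (27,26,-49)
river: ρ → (-49,72,4)
river: ρ → (4,72,-49)
river: ρ → (-49,26,27)
river: ρ → (27,28,-48)
river: ρ → (-48,68,7)
river: ρ → (7,72,-28)
river: ρ → (-28,40,39)
closes: descent 0, river 18
min |a| on river = 1

1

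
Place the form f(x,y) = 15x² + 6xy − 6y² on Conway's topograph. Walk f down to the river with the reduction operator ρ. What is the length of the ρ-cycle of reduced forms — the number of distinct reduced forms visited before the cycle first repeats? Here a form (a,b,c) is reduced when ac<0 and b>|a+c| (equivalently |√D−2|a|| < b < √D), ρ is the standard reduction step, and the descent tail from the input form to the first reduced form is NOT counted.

D = 396, ⌊√D⌋ = 19
descent: ρ → (-6,18,3)  [lands on river]
river: ρ → (3,18,-6)
ρ-cycle length = 2 (tail of 1 descent step not counted)

2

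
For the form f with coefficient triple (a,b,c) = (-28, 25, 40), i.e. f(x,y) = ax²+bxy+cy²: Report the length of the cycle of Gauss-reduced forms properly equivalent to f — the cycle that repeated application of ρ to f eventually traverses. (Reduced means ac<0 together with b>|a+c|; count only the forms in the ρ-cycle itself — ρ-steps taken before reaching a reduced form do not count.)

D = 5105, ⌊√D⌋ = 71
river: ρ → (40,55,-13)
river: ρ → (-13,49,52)
river: ρ → (52,55,-10)
river: ρ → (-10,65,22)
river: ρ → (22,67,-7)
river: ρ → (-7,59,58)
river: ρ → (58,57,-8)
river: ρ → (-8,71,2)
river: ρ → (2,69,-43)
river: ρ → (-43,17,28)
river: ρ → (28,39,-32)
river: ρ → (-32,25,35)
river: ρ → (35,45,-22)
river: ρ → (-22,43,37)
river: ρ → (37,31,-28)
river: ρ → (-28,25,40)
ρ-cycle length = 16 (tail of 0 descent steps not counted)

16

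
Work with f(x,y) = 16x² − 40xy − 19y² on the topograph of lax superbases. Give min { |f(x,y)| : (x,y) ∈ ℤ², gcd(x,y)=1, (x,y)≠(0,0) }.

descent: ρ → (-19,40,16)  [lands on river]
river: ρ → (16,24,-35)
river: ρ → (-35,46,5)
river: ρ → (5,44,-44)
river: ρ → (-44,44,5)
river: ρ → (5,46,-35)
river: ρ → (-35,24,16)
river: ρ → (16,40,-19)
river: ρ → (-19,36,20)
river: ρ → (20,44,-11)
river: ρ → (-11,44,20)
river: ρ → (20,36,-19)
closes: descent 1, river 12
min |a| on river = 5

5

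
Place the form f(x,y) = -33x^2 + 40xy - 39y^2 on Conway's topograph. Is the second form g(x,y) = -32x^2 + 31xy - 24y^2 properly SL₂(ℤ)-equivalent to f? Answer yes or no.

D₁ = -3548, D₂ = -2111
discriminants differ ⇒ not SL₂(ℤ)-equivalent

no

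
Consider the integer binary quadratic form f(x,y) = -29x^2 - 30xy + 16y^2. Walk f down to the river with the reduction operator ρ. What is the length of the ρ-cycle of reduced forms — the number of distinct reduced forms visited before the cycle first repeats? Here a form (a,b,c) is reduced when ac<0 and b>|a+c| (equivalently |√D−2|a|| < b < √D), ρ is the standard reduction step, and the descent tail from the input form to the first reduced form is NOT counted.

D = 2756, ⌊√D⌋ = 52
descent: ρ → (16,30,-29)  [lands on river]
river: ρ → (-29,28,17)
river: ρ → (17,40,-17)
river: ρ → (-17,28,29)
river: ρ → (29,30,-16)
river: ρ → (-16,34,25)
river: ρ → (25,16,-25)
river: ρ → (-25,34,16)
ρ-cycle length = 8 (tail of 1 descent step not counted)

8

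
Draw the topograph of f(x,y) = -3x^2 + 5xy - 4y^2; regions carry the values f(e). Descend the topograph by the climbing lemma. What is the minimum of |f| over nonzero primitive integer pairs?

translate: b→1 (≡-5 mod 6), so (3,-5,4)→(3,1,2)
flip: (3,1,2)→(2,-1,3)
reduced (well bottom): (2,-1,3) with a≤c, −a<b≤a
well minimum |f| = |-2| = 2 (negative-definite)

2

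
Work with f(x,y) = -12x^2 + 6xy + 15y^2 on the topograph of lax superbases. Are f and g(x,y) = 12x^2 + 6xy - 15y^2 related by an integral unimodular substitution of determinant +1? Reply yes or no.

D₁ = 756, D₂ = 756
river cycle of f (length 6): (15, 24, -3), (-3, 24, 15), (15, 6, -12), (-12, 18, 9), (9, 18, -12), (-12, 6, 15)
river cycle of g (length 6): (-15, 24, 3), (3, 24, -15), (-15, 6, 12), (12, 18, -9), (-9, 18, 12), (12, 6, -15)
cycles differ ⇒ inequivalent

no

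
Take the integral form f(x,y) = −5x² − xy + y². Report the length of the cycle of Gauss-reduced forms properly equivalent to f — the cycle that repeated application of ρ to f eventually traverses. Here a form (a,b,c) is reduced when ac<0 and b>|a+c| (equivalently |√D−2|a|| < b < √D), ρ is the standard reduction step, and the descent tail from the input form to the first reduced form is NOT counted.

D = 21, ⌊√D⌋ = 4
descent: ρ → (1,3,-3)  [lands on river]
river: ρ → (-3,3,1)
ρ-cycle length = 2 (tail of 1 descent step not counted)

2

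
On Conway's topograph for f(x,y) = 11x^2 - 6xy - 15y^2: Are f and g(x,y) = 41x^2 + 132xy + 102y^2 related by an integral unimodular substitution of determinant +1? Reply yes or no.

D₁ = 696, D₂ = 696
river cycle of f (length 8): (-15, 6, 11), (11, 16, -10), (-10, 24, 3), (3, 24, -10), (-10, 16, 11), (11, 6, -15), (-15, 24, 2), (2, 24, -15)
river cycle of g (length 8): (11, 16, -10), (-10, 24, 3), (3, 24, -10), (-10, 16, 11), (11, 6, -15), (-15, 24, 2), (2, 24, -15), (-15, 6, 11)
cycles coincide ⇒ equivalent

yes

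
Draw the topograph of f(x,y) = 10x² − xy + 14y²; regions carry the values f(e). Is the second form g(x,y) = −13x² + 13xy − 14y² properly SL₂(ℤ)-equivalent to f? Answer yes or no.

D₁ = -559, D₂ = -559
f: reduced (well bottom): (10,-1,14) with a≤c, −a<b≤a
g is negative-definite; reduce −g:
−g: translate: b→13 (≡-13 mod 26), so (13,-13,14)→(13,13,14)
−g: reduced (well bottom): (13,13,14) with a≤c, −a<b≤a
flip sign back: reduced form of g is (-13,-13,-14)
reduced forms (10, -1, 14) vs (-13, -13, -14) ⇒ inequivalent

no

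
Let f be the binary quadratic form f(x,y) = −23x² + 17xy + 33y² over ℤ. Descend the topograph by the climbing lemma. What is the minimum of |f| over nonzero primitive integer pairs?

river: ρ → (33,49,-7)
river: ρ → (-7,49,33)
river: ρ → (33,17,-23)
river: ρ → (-23,29,27)
river: ρ → (27,25,-25)
river: ρ → (-25,25,27)
river: ρ → (27,29,-23)
river: ρ → (-23,17,33)
closes: descent 0, river 8
min |a| on river = 7

7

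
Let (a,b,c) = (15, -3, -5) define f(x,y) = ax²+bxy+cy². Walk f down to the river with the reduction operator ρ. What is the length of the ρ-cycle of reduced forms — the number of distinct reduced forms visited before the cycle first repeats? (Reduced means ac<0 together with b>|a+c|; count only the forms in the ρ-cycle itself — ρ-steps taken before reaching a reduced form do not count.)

D = 309, ⌊√D⌋ = 17
descent: ρ → (-5,13,7)  [lands on river]
river: ρ → (7,15,-3)
river: ρ → (-3,15,7)
river: ρ → (7,13,-5)
river: ρ → (-5,17,1)
river: ρ → (1,17,-5)
ρ-cycle length = 6 (tail of 1 descent step not counted)

6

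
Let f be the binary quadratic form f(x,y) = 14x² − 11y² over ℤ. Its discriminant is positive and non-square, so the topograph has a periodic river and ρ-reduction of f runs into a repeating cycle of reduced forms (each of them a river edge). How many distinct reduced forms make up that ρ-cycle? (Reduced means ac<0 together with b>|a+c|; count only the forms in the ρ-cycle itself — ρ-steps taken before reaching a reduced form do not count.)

D = 616, ⌊√D⌋ = 24
descent: ρ → (-11,22,3)  [lands on river]
river: ρ → (3,20,-18)
river: ρ → (-18,16,5)
river: ρ → (5,24,-2)
river: ρ → (-2,24,5)
river: ρ → (5,16,-18)
river: ρ → (-18,20,3)
river: ρ → (3,22,-11)
ρ-cycle length = 8 (tail of 1 descent step not counted)

8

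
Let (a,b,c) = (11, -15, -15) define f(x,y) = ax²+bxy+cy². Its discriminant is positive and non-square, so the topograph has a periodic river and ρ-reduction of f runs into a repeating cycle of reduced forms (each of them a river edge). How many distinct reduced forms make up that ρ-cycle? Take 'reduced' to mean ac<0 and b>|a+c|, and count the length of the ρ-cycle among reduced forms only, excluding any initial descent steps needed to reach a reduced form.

D = 885, ⌊√D⌋ = 29
descent: ρ → (-15,15,11)  [lands on river]
river: ρ → (11,29,-1)
river: ρ → (-1,29,11)
river: ρ → (11,15,-15)
ρ-cycle length = 4 (tail of 1 descent step not counted)

4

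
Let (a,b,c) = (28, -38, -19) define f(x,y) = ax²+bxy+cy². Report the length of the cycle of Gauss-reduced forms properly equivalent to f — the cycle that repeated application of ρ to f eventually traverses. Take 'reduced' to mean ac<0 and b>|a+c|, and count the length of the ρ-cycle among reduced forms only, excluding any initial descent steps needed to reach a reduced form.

D = 3572, ⌊√D⌋ = 59
descent: ρ → (-19,38,28)  [lands on river]
river: ρ → (28,18,-29)
river: ρ → (-29,40,17)
river: ρ → (17,28,-41)
river: ρ → (-41,54,4)
river: ρ → (4,58,-13)
river: ρ → (-13,46,28)
river: ρ → (28,10,-31)
river: ρ → (-31,52,7)
river: ρ → (7,46,-52)
river: ρ → (-52,58,1)
river: ρ → (1,58,-52)
river: ρ → (-52,46,7)
river: ρ → (7,52,-31)
river: ρ → (-31,10,28)
river: ρ → (28,46,-13)
river: ρ → (-13,58,4)
river: ρ → (4,54,-41)
river: ρ → (-41,28,17)
river: ρ → (17,40,-29)
river: ρ → (-29,18,28)
river: ρ → (28,38,-19)
ρ-cycle length = 22 (tail of 1 descent step not counted)

22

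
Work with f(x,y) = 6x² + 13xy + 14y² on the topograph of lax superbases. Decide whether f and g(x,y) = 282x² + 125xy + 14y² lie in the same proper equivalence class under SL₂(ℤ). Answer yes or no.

D₁ = -167, D₂ = -167
f: translate: b→1 (≡13 mod 12), so (6,13,14)→(6,1,7)
f: reduced (well bottom): (6,1,7) with a≤c, −a<b≤a
g: flip: (282,125,14)→(14,-125,282)
g: translate: b→-13 (≡-125 mod 28), so (14,-125,282)→(14,-13,6)
g: flip: (14,-13,6)→(6,13,14)
g: translate: b→1 (≡13 mod 12), so (6,13,14)→(6,1,7)
g: reduced (well bottom): (6,1,7) with a≤c, −a<b≤a
reduced forms (6, 1, 7) vs (6, 1, 7) ⇒ equivalent

yes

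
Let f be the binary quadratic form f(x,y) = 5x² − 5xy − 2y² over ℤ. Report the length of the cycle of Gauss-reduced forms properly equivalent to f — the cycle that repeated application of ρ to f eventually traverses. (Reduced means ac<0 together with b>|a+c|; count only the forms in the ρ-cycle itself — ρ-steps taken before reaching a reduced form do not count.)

D = 65, ⌊√D⌋ = 8
descent: ρ → (-2,5,5)  [lands on river]
river: ρ → (5,5,-2)
river: ρ → (-2,7,2)
river: ρ → (2,5,-5)
river: ρ → (-5,5,2)
river: ρ → (2,7,-2)
ρ-cycle length = 6 (tail of 1 descent step not counted)

6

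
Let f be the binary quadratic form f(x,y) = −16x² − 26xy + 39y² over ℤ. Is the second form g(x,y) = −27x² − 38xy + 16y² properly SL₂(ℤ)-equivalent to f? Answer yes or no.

D₁ = 3172, D₂ = 3172
river cycle of f (length 8): (39, 26, -16), (-16, 38, 27), (27, 16, -27), (-27, 38, 16), (16, 26, -39), (-39, 52, 3), (3, 56, -3), (-3, 52, 39)
river cycle of g (length 8): (16, 38, -27), (-27, 16, 27), (27, 38, -16), (-16, 26, 39), (39, 52, -3), (-3, 56, 3), (3, 52, -39), (-39, 26, 16)
cycles differ ⇒ inequivalent

no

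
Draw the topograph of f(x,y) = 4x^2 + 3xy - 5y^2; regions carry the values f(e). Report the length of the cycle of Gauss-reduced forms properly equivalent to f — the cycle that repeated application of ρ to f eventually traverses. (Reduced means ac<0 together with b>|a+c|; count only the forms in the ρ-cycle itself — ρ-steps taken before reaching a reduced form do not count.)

D = 89, ⌊√D⌋ = 9
river: ρ → (-5,7,2)
river: ρ → (2,9,-1)
river: ρ → (-1,9,2)
river: ρ → (2,7,-5)
river: ρ → (-5,3,4)
river: ρ → (4,5,-4)
river: ρ → (-4,3,5)
river: ρ → (5,7,-2)
river: ρ → (-2,9,1)
river: ρ → (1,9,-2)
river: ρ → (-2,7,5)
river: ρ → (5,3,-4)
river: ρ → (-4,5,4)
river: ρ → (4,3,-5)
ρ-cycle length = 14 (tail of 0 descent steps not counted)

14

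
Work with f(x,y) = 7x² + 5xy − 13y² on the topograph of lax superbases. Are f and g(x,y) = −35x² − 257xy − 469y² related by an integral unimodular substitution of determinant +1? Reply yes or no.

D₁ = 389, D₂ = 389
river cycle of f (length 14): (7, 19, -1), (-1, 19, 7), (7, 9, -11), (-11, 13, 5), (5, 17, -5), (-5, 13, 11), (11, 9, -7), (-7, 19, 1), (1, 19, -7), (-7, 9, 11), … (4 more)
river cycle of g (length 14): (-1, 19, 7), (7, 9, -11), (-11, 13, 5), (5, 17, -5), (-5, 13, 11), (11, 9, -7), (-7, 19, 1), (1, 19, -7), (-7, 9, 11), (11, 13, -5), … (4 more)
cycles coincide ⇒ equivalent

yes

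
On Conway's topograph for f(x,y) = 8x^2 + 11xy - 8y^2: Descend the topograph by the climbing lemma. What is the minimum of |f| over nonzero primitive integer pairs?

river: ρ → (-8,5,11)
river: ρ → (11,17,-2)
river: ρ → (-2,19,2)
river: ρ → (2,17,-11)
river: ρ → (-11,5,8)
river: ρ → (8,11,-8)
closes: descent 0, river 6
min |a| on river = 2

2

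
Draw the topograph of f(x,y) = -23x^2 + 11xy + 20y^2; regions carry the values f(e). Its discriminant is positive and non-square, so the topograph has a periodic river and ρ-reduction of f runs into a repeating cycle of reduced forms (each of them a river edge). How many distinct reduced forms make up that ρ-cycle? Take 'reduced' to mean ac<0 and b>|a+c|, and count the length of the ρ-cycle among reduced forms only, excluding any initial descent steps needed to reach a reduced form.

D = 1961, ⌊√D⌋ = 44
river: ρ → (20,29,-14)
river: ρ → (-14,27,22)
river: ρ → (22,17,-19)
river: ρ → (-19,21,20)
river: ρ → (20,19,-20)
river: ρ → (-20,21,19)
river: ρ → (19,17,-22)
river: ρ → (-22,27,14)
river: ρ → (14,29,-20)
river: ρ → (-20,11,23)
river: ρ → (23,35,-8)
river: ρ → (-8,29,35)
river: ρ → (35,41,-2)
river: ρ → (-2,43,14)
river: ρ → (14,41,-5)
river: ρ → (-5,39,22)
river: ρ → (22,5,-22)
river: ρ → (-22,39,5)
river: ρ → (5,41,-14)
river: ρ → (-14,43,2)
river: ρ → (2,41,-35)
river: ρ → (-35,29,8)
river: ρ → (8,35,-23)
river: ρ → (-23,11,20)
ρ-cycle length = 24 (tail of 0 descent steps not counted)

24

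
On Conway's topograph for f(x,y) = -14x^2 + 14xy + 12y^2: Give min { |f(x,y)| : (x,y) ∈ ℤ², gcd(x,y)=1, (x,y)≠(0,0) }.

river: ρ → (12,10,-16)
river: ρ → (-16,22,6)
river: ρ → (6,26,-8)
river: ρ → (-8,22,12)
river: ρ → (12,26,-4)
river: ρ → (-4,22,24)
river: ρ → (24,26,-2)
river: ρ → (-2,26,24)
river: ρ → (24,22,-4)
river: ρ → (-4,26,12)
river: ρ → (12,22,-8)
river: ρ → (-8,26,6)
river: ρ → (6,22,-16)
river: ρ → (-16,10,12)
river: ρ → (12,14,-14)
river: ρ → (-14,14,12)
closes: descent 0, river 16
min |a| on river = 2

2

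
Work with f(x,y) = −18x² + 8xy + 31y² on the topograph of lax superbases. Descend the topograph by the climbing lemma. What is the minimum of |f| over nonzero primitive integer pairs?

descent: ρ → (31,-8,-18)
descent: ρ → (-18,44,5)  [lands on river]
river: ρ → (5,46,-9)
river: ρ → (-9,44,10)
river: ρ → (10,36,-25)
river: ρ → (-25,14,21)
river: ρ → (21,28,-18)
closes: descent 2, river 6
min |a| on river = 5

5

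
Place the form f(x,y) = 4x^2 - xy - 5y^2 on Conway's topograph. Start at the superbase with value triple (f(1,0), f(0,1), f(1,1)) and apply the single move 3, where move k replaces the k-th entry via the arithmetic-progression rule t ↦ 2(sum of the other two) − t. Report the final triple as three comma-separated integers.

start (4,-5,-2) = (f(1,0),f(0,1),f(1,1))
replace slot 3: 2·(4+(-5)) − (-2) = 0 → (4,-5,0)

4,-5,0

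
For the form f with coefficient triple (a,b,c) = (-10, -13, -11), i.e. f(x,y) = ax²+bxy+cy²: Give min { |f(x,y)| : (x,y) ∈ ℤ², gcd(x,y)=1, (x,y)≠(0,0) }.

translate: b→-7 (≡13 mod 20), so (10,13,11)→(10,-7,8)
flip: (10,-7,8)→(8,7,10)
reduced (well bottom): (8,7,10) with a≤c, −a<b≤a
well minimum |f| = |-8| = 8 (negative-definite)

8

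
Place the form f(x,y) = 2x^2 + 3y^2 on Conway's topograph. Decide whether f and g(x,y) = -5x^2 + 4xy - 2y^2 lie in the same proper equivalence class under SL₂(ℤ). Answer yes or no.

D₁ = -24, D₂ = -24
f: reduced (well bottom): (2,0,3) with a≤c, −a<b≤a
g is negative-definite; reduce −g:
−g: flip: (5,-4,2)→(2,4,5)
−g: translate: b→0 (≡4 mod 4), so (2,4,5)→(2,0,3)
−g: reduced (well bottom): (2,0,3) with a≤c, −a<b≤a
flip sign back: reduced form of g is (-2,0,-3)
reduced forms (2, 0, 3) vs (-2, 0, -3) ⇒ inequivalent

no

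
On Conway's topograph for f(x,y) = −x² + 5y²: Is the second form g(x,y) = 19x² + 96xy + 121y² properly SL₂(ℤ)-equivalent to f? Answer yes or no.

D₁ = 20, D₂ = 20
river cycle of f (length 2): (-1, 4, 1), (1, 4, -1)
river cycle of g (length 2): (-1, 4, 1), (1, 4, -1)
cycles coincide ⇒ equivalent

yes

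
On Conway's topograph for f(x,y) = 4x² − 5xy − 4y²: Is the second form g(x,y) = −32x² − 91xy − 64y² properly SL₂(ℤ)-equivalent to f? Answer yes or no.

D₁ = 89, D₂ = 89
river cycle of f (length 14): (-4, 5, 4), (4, 3, -5), (-5, 7, 2), (2, 9, -1), (-1, 9, 2), (2, 7, -5), (-5, 3, 4), (4, 5, -4), (-4, 3, 5), (5, 7, -2), … (4 more)
river cycle of g (length 14): (-5, 7, 2), (2, 9, -1), (-1, 9, 2), (2, 7, -5), (-5, 3, 4), (4, 5, -4), (-4, 3, 5), (5, 7, -2), (-2, 9, 1), (1, 9, -2), … (4 more)
cycles coincide ⇒ equivalent

yes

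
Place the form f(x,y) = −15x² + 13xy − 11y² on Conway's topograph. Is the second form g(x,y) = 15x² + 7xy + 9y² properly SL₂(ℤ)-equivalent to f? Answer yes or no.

D₁ = -491, D₂ = -491
f is negative-definite; reduce −f:
−f: flip: (15,-13,11)→(11,13,15)
−f: translate: b→-9 (≡13 mod 22), so (11,13,15)→(11,-9,13)
−f: reduced (well bottom): (11,-9,13) with a≤c, −a<b≤a
flip sign back: reduced form of f is (-11,9,-13)
g: flip: (15,7,9)→(9,-7,15)
g: reduced (well bottom): (9,-7,15) with a≤c, −a<b≤a
reduced forms (-11, 9, -13) vs (9, -7, 15) ⇒ inequivalent

no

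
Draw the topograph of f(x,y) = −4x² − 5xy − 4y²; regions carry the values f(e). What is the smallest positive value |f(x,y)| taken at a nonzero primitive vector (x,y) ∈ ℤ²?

translate: b→-3 (≡5 mod 8), so (4,5,4)→(4,-3,3)
flip: (4,-3,3)→(3,3,4)
reduced (well bottom): (3,3,4) with a≤c, −a<b≤a
well minimum |f| = |-3| = 3 (negative-definite)

3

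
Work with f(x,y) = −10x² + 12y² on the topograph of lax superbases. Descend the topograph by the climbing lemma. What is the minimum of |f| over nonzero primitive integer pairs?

descent: ρ → (12,0,-10)
descent: ρ → (-10,20,2)  [lands on river]
river: ρ → (2,20,-10)
closes: descent 2, river 2
min |a| on river = 2

2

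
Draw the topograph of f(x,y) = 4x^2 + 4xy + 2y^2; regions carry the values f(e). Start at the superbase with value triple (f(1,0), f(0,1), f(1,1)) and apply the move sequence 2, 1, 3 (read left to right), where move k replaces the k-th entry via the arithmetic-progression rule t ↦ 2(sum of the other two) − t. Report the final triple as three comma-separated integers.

start (4,2,10) = (f(1,0),f(0,1),f(1,1))
replace slot 2: 2·(4+10) − 2 = 26 → (4,26,10)
replace slot 1: 2·(26+10) − 4 = 68 → (68,26,10)
replace slot 3: 2·(68+26) − 10 = 178 → (68,26,178)

68,26,178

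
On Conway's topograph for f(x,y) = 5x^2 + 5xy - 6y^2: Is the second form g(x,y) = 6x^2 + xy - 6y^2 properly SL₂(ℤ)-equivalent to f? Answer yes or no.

D₁ = 145, D₂ = 145
river cycle of f (length 10): (-6, 7, 4), (4, 9, -4), (-4, 7, 6), (6, 5, -5), (-5, 5, 6), (6, 7, -4), (-4, 9, 4), (4, 7, -6), (-6, 5, 5), (5, 5, -6)
river cycle of g (length 6): (-6, 11, 1), (1, 11, -6), (-6, 1, 6), (6, 11, -1), (-1, 11, 6), (6, 1, -6)
cycles differ ⇒ inequivalent

no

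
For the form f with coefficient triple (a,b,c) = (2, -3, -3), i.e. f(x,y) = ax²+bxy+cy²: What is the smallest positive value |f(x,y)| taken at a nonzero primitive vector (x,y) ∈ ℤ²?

descent: ρ → (-3,3,2)  [lands on river]
river: ρ → (2,5,-1)
river: ρ → (-1,5,2)
river: ρ → (2,3,-3)
closes: descent 1, river 4
min |a| on river = 1

1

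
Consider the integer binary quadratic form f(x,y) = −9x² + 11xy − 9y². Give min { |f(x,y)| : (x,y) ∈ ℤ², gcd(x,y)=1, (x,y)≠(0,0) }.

translate: b→7 (≡-11 mod 18), so (9,-11,9)→(9,7,7)
flip: (9,7,7)→(7,-7,9)
translate: b→7 (≡-7 mod 14), so (7,-7,9)→(7,7,9)
reduced (well bottom): (7,7,9) with a≤c, −a<b≤a
well minimum |f| = |-7| = 7 (negative-definite)

7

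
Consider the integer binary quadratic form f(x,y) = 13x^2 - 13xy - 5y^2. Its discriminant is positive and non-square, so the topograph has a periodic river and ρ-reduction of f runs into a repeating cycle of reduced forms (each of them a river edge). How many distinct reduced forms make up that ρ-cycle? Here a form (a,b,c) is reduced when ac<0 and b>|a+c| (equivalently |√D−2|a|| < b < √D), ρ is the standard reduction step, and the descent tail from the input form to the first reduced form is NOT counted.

D = 429, ⌊√D⌋ = 20
descent: ρ → (-5,13,13)  [lands on river]
river: ρ → (13,13,-5)
river: ρ → (-5,17,7)
river: ρ → (7,11,-11)
river: ρ → (-11,11,7)
river: ρ → (7,17,-5)
ρ-cycle length = 6 (tail of 1 descent step not counted)

6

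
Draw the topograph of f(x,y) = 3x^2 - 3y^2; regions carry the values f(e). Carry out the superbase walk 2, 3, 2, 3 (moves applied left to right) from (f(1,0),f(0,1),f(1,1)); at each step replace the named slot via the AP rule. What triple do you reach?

start (3,-3,0) = (f(1,0),f(0,1),f(1,1))
replace slot 2: 2·(3+0) − (-3) = 9 → (3,9,0)
replace slot 3: 2·(3+9) − 0 = 24 → (3,9,24)
replace slot 2: 2·(3+24) − 9 = 45 → (3,45,24)
replace slot 3: 2·(3+45) − 24 = 72 → (3,45,72)

3,45,72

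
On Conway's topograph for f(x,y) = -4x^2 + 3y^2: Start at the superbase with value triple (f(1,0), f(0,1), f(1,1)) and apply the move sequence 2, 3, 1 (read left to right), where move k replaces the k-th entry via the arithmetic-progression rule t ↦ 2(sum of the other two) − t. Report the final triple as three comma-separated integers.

start (-4,3,-1) = (f(1,0),f(0,1),f(1,1))
replace slot 2: 2·((-4)+(-1)) − 3 = -13 → (-4,-13,-1)
replace slot 3: 2·((-4)+(-13)) − (-1) = -33 → (-4,-13,-33)
replace slot 1: 2·((-13)+(-33)) − (-4) = -88 → (-88,-13,-33)

-88,-13,-33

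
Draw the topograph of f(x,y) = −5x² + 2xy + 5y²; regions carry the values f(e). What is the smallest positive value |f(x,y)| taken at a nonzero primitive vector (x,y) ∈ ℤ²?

river: ρ → (5,8,-2)
river: ρ → (-2,8,5)
river: ρ → (5,2,-5)
river: ρ → (-5,8,2)
river: ρ → (2,8,-5)
river: ρ → (-5,2,5)
closes: descent 0, river 6
min |a| on river = 2

2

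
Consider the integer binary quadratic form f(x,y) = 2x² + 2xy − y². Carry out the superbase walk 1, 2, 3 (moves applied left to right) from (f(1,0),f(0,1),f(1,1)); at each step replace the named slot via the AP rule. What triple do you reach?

start (2,-1,3) = (f(1,0),f(0,1),f(1,1))
replace slot 1: 2·((-1)+3) − 2 = 2 → (2,-1,3)
replace slot 2: 2·(2+3) − (-1) = 11 → (2,11,3)
replace slot 3: 2·(2+11) − 3 = 23 → (2,11,23)

2,11,23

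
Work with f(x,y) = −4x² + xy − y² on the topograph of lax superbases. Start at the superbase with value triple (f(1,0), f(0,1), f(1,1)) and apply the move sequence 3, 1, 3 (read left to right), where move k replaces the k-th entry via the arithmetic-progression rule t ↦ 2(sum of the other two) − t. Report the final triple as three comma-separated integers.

start (-4,-1,-4) = (f(1,0),f(0,1),f(1,1))
replace slot 3: 2·((-4)+(-1)) − (-4) = -6 → (-4,-1,-6)
replace slot 1: 2·((-1)+(-6)) − (-4) = -10 → (-10,-1,-6)
replace slot 3: 2·((-10)+(-1)) − (-6) = -16 → (-10,-1,-16)

-10,-1,-16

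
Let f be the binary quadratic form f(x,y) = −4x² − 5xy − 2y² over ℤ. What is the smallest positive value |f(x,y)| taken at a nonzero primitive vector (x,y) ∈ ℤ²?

translate: b→-3 (≡5 mod 8), so (4,5,2)→(4,-3,1)
flip: (4,-3,1)→(1,3,4)
translate: b→1 (≡3 mod 2), so (1,3,4)→(1,1,2)
reduced (well bottom): (1,1,2) with a≤c, −a<b≤a
well minimum |f| = |-1| = 1 (negative-definite)

1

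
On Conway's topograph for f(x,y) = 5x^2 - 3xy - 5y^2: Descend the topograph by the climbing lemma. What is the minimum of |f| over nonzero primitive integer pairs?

descent: ρ → (-5,3,5)  [lands on river]
river: ρ → (5,7,-3)
river: ρ → (-3,5,7)
river: ρ → (7,9,-1)
river: ρ → (-1,9,7)
river: ρ → (7,5,-3)
river: ρ → (-3,7,5)
river: ρ → (5,3,-5)
river: ρ → (-5,7,3)
river: ρ → (3,5,-7)
river: ρ → (-7,9,1)
river: ρ → (1,9,-7)
river: ρ → (-7,5,3)
river: ρ → (3,7,-5)
closes: descent 1, river 14
min |a| on river = 1

1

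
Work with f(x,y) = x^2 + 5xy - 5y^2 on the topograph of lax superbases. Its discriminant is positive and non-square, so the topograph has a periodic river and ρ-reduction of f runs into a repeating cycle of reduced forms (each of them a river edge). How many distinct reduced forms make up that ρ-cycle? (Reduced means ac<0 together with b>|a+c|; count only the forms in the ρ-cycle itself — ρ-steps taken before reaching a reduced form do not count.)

D = 45, ⌊√D⌋ = 6
river: ρ → (-5,5,1)
river: ρ → (1,5,-5)
ρ-cycle length = 2 (tail of 0 descent steps not counted)

2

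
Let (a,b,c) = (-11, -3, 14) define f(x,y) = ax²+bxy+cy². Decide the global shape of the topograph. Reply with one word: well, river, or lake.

D = b²−4ac = (-3)² − 4·(-11)·14 = 625
D = 25² is a perfect square ⇒ form factors over ℤ ⇒ lakes

lake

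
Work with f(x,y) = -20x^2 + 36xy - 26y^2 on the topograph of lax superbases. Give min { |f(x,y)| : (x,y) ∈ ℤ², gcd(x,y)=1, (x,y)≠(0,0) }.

translate: b→4 (≡-36 mod 40), so (20,-36,26)→(20,4,10)
flip: (20,4,10)→(10,-4,20)
reduced (well bottom): (10,-4,20) with a≤c, −a<b≤a
well minimum |f| = |-10| = 10 (negative-definite)

10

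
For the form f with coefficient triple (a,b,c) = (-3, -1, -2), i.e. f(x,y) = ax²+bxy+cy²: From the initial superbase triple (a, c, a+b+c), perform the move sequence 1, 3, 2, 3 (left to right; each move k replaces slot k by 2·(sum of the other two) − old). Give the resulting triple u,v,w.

start (-3,-2,-6) = (f(1,0),f(0,1),f(1,1))
replace slot 1: 2·((-2)+(-6)) − (-3) = -13 → (-13,-2,-6)
replace slot 3: 2·((-13)+(-2)) − (-6) = -24 → (-13,-2,-24)
replace slot 2: 2·((-13)+(-24)) − (-2) = -72 → (-13,-72,-24)
replace slot 3: 2·((-13)+(-72)) − (-24) = -146 → (-13,-72,-146)

-13,-72,-146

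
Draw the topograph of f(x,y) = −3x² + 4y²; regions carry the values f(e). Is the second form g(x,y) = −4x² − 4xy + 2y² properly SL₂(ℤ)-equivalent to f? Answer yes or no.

D₁ = 48, D₂ = 48
river cycle of f (length 2): (-3, 6, 1), (1, 6, -3)
river cycle of g (length 2): (2, 4, -4), (-4, 4, 2)
cycles differ ⇒ inequivalent

no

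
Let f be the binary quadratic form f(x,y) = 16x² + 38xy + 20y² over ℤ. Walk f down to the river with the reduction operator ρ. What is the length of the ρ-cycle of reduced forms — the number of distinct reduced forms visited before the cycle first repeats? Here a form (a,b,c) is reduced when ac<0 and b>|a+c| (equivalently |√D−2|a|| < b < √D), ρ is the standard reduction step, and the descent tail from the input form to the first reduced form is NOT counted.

D = 164, ⌊√D⌋ = 12
descent: ρ → (20,2,-2)
descent: ρ → (-2,10,8)  [lands on river]
river: ρ → (8,6,-4)
river: ρ → (-4,10,4)
river: ρ → (4,6,-8)
river: ρ → (-8,10,2)
river: ρ → (2,10,-8)
river: ρ → (-8,6,4)
river: ρ → (4,10,-4)
river: ρ → (-4,6,8)
river: ρ → (8,10,-2)
ρ-cycle length = 10 (tail of 2 descent steps not counted)

10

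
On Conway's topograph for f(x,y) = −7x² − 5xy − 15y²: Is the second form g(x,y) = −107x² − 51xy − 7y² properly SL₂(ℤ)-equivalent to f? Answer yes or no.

D₁ = -395, D₂ = -395
f is negative-definite; reduce −f:
−f: reduced (well bottom): (7,5,15) with a≤c, −a<b≤a
flip sign back: reduced form of f is (-7,-5,-15)
g is negative-definite; reduce −g:
−g: flip: (107,51,7)→(7,-51,107)
−g: translate: b→5 (≡-51 mod 14), so (7,-51,107)→(7,5,15)
−g: reduced (well bottom): (7,5,15) with a≤c, −a<b≤a
flip sign back: reduced form of g is (-7,-5,-15)
reduced forms (-7, -5, -15) vs (-7, -5, -15) ⇒ equivalent

yes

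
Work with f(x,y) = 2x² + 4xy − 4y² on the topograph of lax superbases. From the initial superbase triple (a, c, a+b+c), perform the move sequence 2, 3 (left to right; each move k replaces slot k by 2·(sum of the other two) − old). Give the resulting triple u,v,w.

start (2,-4,2) = (f(1,0),f(0,1),f(1,1))
replace slot 2: 2·(2+2) − (-4) = 12 → (2,12,2)
replace slot 3: 2·(2+12) − 2 = 26 → (2,12,26)

2,12,26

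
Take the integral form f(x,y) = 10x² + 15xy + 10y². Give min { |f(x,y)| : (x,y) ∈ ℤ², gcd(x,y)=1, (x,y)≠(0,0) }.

translate: b→-5 (≡15 mod 20), so (10,15,10)→(10,-5,5)
flip: (10,-5,5)→(5,5,10)
reduced (well bottom): (5,5,10) with a≤c, −a<b≤a
well minimum = a = 5

5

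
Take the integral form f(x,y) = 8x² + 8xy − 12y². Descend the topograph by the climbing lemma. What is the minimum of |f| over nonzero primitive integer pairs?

river: ρ → (-12,16,4)
river: ρ → (4,16,-12)
river: ρ → (-12,8,8)
river: ρ → (8,8,-12)
closes: descent 0, river 4
min |a| on river = 4

4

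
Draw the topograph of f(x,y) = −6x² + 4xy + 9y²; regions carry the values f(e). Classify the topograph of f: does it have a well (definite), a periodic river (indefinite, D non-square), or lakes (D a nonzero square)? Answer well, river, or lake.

D = b²−4ac = 4² − 4·(-6)·9 = 232
D > 0 non-square ⇒ indefinite ⇒ periodic river

river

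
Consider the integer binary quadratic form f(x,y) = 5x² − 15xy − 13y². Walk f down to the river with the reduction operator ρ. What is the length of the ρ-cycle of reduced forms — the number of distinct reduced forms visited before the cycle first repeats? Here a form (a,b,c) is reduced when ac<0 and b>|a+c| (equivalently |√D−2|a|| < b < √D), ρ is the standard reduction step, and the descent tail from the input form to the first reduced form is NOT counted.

D = 485, ⌊√D⌋ = 22
descent: ρ → (-13,15,5)  [lands on river]
river: ρ → (5,15,-13)
river: ρ → (-13,11,7)
river: ρ → (7,17,-7)
river: ρ → (-7,11,13)
river: ρ → (13,15,-5)
river: ρ → (-5,15,13)
river: ρ → (13,11,-7)
river: ρ → (-7,17,7)
river: ρ → (7,11,-13)
ρ-cycle length = 10 (tail of 1 descent step not counted)

10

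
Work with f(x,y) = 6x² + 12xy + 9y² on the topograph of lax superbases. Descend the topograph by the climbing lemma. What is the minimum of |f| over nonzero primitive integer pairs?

translate: b→0 (≡12 mod 12), so (6,12,9)→(6,0,3)
flip: (6,0,3)→(3,0,6)
reduced (well bottom): (3,0,6) with a≤c, −a<b≤a
well minimum = a = 3

3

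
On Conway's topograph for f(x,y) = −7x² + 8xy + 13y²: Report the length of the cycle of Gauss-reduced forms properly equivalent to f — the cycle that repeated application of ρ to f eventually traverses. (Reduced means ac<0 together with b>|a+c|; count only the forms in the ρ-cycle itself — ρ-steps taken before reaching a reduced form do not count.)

D = 428, ⌊√D⌋ = 20
river: ρ → (13,18,-2)
river: ρ → (-2,18,13)
river: ρ → (13,8,-7)
river: ρ → (-7,20,1)
river: ρ → (1,20,-7)
river: ρ → (-7,8,13)
ρ-cycle length = 6 (tail of 0 descent steps not counted)

6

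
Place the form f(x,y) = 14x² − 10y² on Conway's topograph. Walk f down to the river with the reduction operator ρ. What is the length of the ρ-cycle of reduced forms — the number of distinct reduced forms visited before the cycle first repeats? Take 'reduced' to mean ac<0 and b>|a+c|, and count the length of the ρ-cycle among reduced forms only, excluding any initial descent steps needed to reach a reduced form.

D = 560, ⌊√D⌋ = 23
descent: ρ → (-10,20,4)  [lands on river]
river: ρ → (4,20,-10)
ρ-cycle length = 2 (tail of 1 descent step not counted)

2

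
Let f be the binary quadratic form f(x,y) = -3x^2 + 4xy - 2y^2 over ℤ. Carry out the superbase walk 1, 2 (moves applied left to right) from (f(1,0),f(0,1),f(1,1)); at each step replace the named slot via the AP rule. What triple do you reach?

start (-3,-2,-1) = (f(1,0),f(0,1),f(1,1))
replace slot 1: 2·((-2)+(-1)) − (-3) = -3 → (-3,-2,-1)
replace slot 2: 2·((-3)+(-1)) − (-2) = -6 → (-3,-6,-1)

-3,-6,-1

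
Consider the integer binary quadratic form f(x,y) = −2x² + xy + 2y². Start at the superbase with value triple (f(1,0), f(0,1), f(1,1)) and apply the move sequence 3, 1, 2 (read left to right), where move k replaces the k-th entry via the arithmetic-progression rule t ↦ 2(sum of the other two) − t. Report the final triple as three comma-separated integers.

start (-2,2,1) = (f(1,0),f(0,1),f(1,1))
replace slot 3: 2·((-2)+2) − 1 = -1 → (-2,2,-1)
replace slot 1: 2·(2+(-1)) − (-2) = 4 → (4,2,-1)
replace slot 2: 2·(4+(-1)) − 2 = 4 → (4,4,-1)

4,4,-1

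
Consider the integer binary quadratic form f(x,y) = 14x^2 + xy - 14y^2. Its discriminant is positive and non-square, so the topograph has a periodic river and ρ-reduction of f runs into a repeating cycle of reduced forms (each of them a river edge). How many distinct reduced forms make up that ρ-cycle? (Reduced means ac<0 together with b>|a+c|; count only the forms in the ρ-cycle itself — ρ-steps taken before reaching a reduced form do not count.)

D = 785, ⌊√D⌋ = 28
river: ρ → (-14,27,1)
river: ρ → (1,27,-14)
river: ρ → (-14,1,14)
river: ρ → (14,27,-1)
river: ρ → (-1,27,14)
river: ρ → (14,1,-14)
ρ-cycle length = 6 (tail of 0 descent steps not counted)

6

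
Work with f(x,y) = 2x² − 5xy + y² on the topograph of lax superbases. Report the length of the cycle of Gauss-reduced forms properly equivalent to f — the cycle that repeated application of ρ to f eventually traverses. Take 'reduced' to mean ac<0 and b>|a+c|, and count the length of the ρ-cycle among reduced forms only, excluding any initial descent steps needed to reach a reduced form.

D = 17, ⌊√D⌋ = 4
descent: ρ → (1,3,-2)  [lands on river]
river: ρ → (-2,1,2)
river: ρ → (2,3,-1)
river: ρ → (-1,3,2)
river: ρ → (2,1,-2)
river: ρ → (-2,3,1)
ρ-cycle length = 6 (tail of 1 descent step not counted)

6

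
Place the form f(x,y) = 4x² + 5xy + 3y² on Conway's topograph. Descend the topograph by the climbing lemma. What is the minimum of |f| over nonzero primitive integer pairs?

translate: b→-3 (≡5 mod 8), so (4,5,3)→(4,-3,2)
flip: (4,-3,2)→(2,3,4)
translate: b→-1 (≡3 mod 4), so (2,3,4)→(2,-1,3)
reduced (well bottom): (2,-1,3) with a≤c, −a<b≤a
well minimum = a = 2

2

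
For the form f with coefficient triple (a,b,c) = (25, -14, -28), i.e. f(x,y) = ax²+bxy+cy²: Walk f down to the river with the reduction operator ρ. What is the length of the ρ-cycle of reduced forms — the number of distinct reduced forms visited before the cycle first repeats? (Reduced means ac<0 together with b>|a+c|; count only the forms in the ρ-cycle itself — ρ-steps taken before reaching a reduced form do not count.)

D = 2996, ⌊√D⌋ = 54
descent: ρ → (-28,14,25)  [lands on river]
river: ρ → (25,36,-17)
river: ρ → (-17,32,29)
river: ρ → (29,26,-20)
river: ρ → (-20,54,1)
river: ρ → (1,54,-20)
river: ρ → (-20,26,29)
river: ρ → (29,32,-17)
river: ρ → (-17,36,25)
river: ρ → (25,14,-28)
river: ρ → (-28,42,11)
river: ρ → (11,46,-20)
river: ρ → (-20,34,23)
river: ρ → (23,12,-31)
river: ρ → (-31,50,4)
river: ρ → (4,54,-5)
river: ρ → (-5,46,44)
river: ρ → (44,42,-7)
river: ρ → (-7,42,44)
river: ρ → (44,46,-5)
river: ρ → (-5,54,4)
river: ρ → (4,50,-31)
river: ρ → (-31,12,23)
river: ρ → (23,34,-20)
river: ρ → (-20,46,11)
river: ρ → (11,42,-28)
ρ-cycle length = 26 (tail of 1 descent step not counted)

26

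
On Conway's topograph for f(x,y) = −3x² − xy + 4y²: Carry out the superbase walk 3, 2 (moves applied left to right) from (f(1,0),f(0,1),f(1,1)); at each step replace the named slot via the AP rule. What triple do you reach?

start (-3,4,0) = (f(1,0),f(0,1),f(1,1))
replace slot 3: 2·((-3)+4) − 0 = 2 → (-3,4,2)
replace slot 2: 2·((-3)+2) − 4 = -6 → (-3,-6,2)

-3,-6,2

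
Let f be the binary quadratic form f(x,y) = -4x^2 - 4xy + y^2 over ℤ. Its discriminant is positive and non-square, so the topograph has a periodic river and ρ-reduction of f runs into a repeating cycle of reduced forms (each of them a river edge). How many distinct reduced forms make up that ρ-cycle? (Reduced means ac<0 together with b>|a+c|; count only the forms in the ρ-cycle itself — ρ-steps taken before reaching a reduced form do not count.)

D = 32, ⌊√D⌋ = 5
descent: ρ → (1,4,-4)  [lands on river]
river: ρ → (-4,4,1)
ρ-cycle length = 2 (tail of 1 descent step not counted)

2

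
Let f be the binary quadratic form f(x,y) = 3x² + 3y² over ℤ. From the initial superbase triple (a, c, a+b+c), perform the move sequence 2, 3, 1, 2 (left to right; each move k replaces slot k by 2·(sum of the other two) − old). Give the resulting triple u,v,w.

start (3,3,6) = (f(1,0),f(0,1),f(1,1))
replace slot 2: 2·(3+6) − 3 = 15 → (3,15,6)
replace slot 3: 2·(3+15) − 6 = 30 → (3,15,30)
replace slot 1: 2·(15+30) − 3 = 87 → (87,15,30)
replace slot 2: 2·(87+30) − 15 = 219 → (87,219,30)

87,219,30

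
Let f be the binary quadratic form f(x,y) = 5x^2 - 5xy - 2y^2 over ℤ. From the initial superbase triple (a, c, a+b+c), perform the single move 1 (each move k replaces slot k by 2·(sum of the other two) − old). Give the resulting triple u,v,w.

start (5,-2,-2) = (f(1,0),f(0,1),f(1,1))
replace slot 1: 2·((-2)+(-2)) − 5 = -13 → (-13,-2,-2)

-13,-2,-2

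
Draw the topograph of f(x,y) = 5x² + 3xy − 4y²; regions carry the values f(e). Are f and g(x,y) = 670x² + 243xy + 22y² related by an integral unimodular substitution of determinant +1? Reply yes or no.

D₁ = 89, D₂ = 89
river cycle of f (length 14): (-4, 5, 4), (4, 3, -5), (-5, 7, 2), (2, 9, -1), (-1, 9, 2), (2, 7, -5), (-5, 3, 4), (4, 5, -4), (-4, 3, 5), (5, 7, -2), … (4 more)
river cycle of g (length 14): (4, 3, -5), (-5, 7, 2), (2, 9, -1), (-1, 9, 2), (2, 7, -5), (-5, 3, 4), (4, 5, -4), (-4, 3, 5), (5, 7, -2), (-2, 9, 1), … (4 more)
cycles coincide ⇒ equivalent

yes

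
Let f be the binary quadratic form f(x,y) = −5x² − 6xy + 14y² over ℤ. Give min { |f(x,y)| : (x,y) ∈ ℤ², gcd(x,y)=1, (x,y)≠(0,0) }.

descent: ρ → (14,6,-5)
descent: ρ → (-5,14,6)  [lands on river]
river: ρ → (6,10,-9)
river: ρ → (-9,8,7)
river: ρ → (7,6,-10)
river: ρ → (-10,14,3)
river: ρ → (3,16,-5)
closes: descent 2, river 6
min |a| on river = 3

3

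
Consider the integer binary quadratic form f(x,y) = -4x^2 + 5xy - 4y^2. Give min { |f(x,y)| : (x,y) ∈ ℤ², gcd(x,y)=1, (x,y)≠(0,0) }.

translate: b→3 (≡-5 mod 8), so (4,-5,4)→(4,3,3)
flip: (4,3,3)→(3,-3,4)
translate: b→3 (≡-3 mod 6), so (3,-3,4)→(3,3,4)
reduced (well bottom): (3,3,4) with a≤c, −a<b≤a
well minimum |f| = |-3| = 3 (negative-definite)

3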